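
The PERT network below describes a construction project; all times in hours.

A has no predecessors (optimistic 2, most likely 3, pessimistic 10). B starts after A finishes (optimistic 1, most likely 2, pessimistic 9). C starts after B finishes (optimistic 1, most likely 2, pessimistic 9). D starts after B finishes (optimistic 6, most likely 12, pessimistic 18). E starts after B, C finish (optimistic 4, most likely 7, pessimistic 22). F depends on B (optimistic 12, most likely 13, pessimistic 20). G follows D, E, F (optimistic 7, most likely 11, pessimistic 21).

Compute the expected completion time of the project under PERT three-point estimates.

33 hours

te_A = (2 + 4·3 + 10)/6 = 24/6 = 4
te_B = (1 + 4·2 + 9)/6 = 18/6 = 3
te_C = (1 + 4·2 + 9)/6 = 18/6 = 3
te_D = (6 + 4·12 + 18)/6 = 72/6 = 12
te_E = (4 + 4·7 + 22)/6 = 54/6 = 9
te_F = (12 + 4·13 + 20)/6 = 84/6 = 14
te_G = (7 + 4·11 + 21)/6 = 72/6 = 12

Forward pass:
ES_A = 0; EF_A = 4
ES_B = 4; EF_B = 4+3 = 7
ES_C = 7; EF_C = 7+3 = 10
ES_D = 7; EF_D = 7+12 = 19
ES_E = max(EF_B=7, EF_C=10) = 10; EF_E = 10+9 = 19
ES_F = 7; EF_F = 7+14 = 21
ES_G = max(EF_D=19, EF_E=19, EF_F=21) = 21; EF_G = 21+12 = 33
Expected project duration μ = 33 hours. Critical path: A → B → F → G.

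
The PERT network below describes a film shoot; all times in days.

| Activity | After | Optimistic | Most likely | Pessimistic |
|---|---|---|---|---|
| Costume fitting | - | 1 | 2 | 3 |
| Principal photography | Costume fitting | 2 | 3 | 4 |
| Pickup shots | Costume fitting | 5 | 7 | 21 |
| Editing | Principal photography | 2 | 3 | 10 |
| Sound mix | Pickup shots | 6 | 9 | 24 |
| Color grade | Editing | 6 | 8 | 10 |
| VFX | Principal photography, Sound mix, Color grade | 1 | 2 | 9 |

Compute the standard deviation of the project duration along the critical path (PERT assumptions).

4.24 days

te_Costume fitting = (1 + 4·2 + 3)/6 = 12/6 = 2; σ²_Costume fitting = ((3−1)/6)² = 0.111
te_Principal photography = (2 + 4·3 + 4)/6 = 18/6 = 3; σ²_Principal photography = ((4−2)/6)² = 0.111
te_Pickup shots = (5 + 4·7 + 21)/6 = 54/6 = 9; σ²_Pickup shots = ((21−5)/6)² = 7.111
te_Editing = (2 + 4·3 + 10)/6 = 24/6 = 4; σ²_Editing = ((10−2)/6)² = 1.778
te_Sound mix = (6 + 4·9 + 24)/6 = 66/6 = 11; σ²_Sound mix = ((24−6)/6)² = 9.000
te_Color grade = (6 + 4·8 + 10)/6 = 48/6 = 8; σ²_Color grade = ((10−6)/6)² = 0.444
te_VFX = (1 + 4·2 + 9)/6 = 18/6 = 3; σ²_VFX = ((9−1)/6)² = 1.778

Forward pass:
ES_Costume fitting = 0; EF_Costume fitting = 2
ES_Principal photography = 2; EF_Principal photography = 2+3 = 5
ES_Pickup shots = 2; EF_Pickup shots = 2+9 = 11
ES_Editing = 5; EF_Editing = 5+4 = 9
ES_Sound mix = 11; EF_Sound mix = 11+11 = 22
ES_Color grade = 9; EF_Color grade = 9+8 = 17
ES_VFX = max(EF_Principal photography=5, EF_Sound mix=22, EF_Color grade=17) = 22; EF_VFX = 22+3 = 25
Expected project duration μ = 25 days. Critical path: Costume fitting → Pickup shots → Sound mix → VFX.

Variance along critical path = 0.111 + 7.111 + 9.000 + 1.778 = 18.000
σ = √18.000 = 4.243 days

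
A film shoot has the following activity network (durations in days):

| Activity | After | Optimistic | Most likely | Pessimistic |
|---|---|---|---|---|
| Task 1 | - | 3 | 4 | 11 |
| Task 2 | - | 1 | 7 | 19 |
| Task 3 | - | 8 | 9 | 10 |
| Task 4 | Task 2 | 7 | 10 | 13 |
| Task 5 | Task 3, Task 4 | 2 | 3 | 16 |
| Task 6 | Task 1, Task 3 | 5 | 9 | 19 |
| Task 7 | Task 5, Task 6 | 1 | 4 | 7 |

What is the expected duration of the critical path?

te_Task 1 = (3 + 4·4 + 11)/6 = 30/6 = 5
te_Task 2 = (1 + 4·7 + 19)/6 = 48/6 = 8
te_Task 3 = (8 + 4·9 + 10)/6 = 54/6 = 9
te_Task 4 = (7 + 4·10 + 13)/6 = 60/6 = 10
te_Task 5 = (2 + 4·3 + 16)/6 = 30/6 = 5
te_Task 6 = (5 + 4·9 + 19)/6 = 60/6 = 10
te_Task 7 = (1 + 4·4 + 7)/6 = 24/6 = 4

Forward pass:
ES_Task 1 = 0; EF_Task 1 = 5
ES_Task 2 = 0; EF_Task 2 = 8
ES_Task 3 = 0; EF_Task 3 = 9
ES_Task 4 = 8; EF_Task 4 = 8+10 = 18
ES_Task 5 = max(EF_Task 3=9, EF_Task 4=18) = 18; EF_Task 5 = 18+5 = 23
ES_Task 6 = max(EF_Task 1=5, EF_Task 3=9) = 9; EF_Task 6 = 9+10 = 19
ES_Task 7 = max(EF_Task 5=23, EF_Task 6=19) = 23; EF_Task 7 = 23+4 = 27
Expected project duration μ = 27 days. Critical path: Task 2 → Task 4 → Task 5 → Task 7.

27 days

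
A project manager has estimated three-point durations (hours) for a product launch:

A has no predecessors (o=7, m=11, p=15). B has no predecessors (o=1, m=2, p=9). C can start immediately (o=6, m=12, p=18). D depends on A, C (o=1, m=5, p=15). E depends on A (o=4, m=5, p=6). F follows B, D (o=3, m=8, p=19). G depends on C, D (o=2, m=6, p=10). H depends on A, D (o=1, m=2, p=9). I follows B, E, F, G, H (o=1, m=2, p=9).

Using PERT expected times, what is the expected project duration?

te_A = (7 + 4·11 + 15)/6 = 66/6 = 11
te_B = (1 + 4·2 + 9)/6 = 18/6 = 3
te_C = (6 + 4·12 + 18)/6 = 72/6 = 12
te_D = (1 + 4·5 + 15)/6 = 36/6 = 6
te_E = (4 + 4·5 + 6)/6 = 30/6 = 5
te_F = (3 + 4·8 + 19)/6 = 54/6 = 9
te_G = (2 + 4·6 + 10)/6 = 36/6 = 6
te_H = (1 + 4·2 + 9)/6 = 18/6 = 3
te_I = (1 + 4·2 + 9)/6 = 18/6 = 3

Forward pass:
ES_A = 0; EF_A = 11
ES_B = 0; EF_B = 3
ES_C = 0; EF_C = 12
ES_D = max(EF_A=11, EF_C=12) = 12; EF_D = 12+6 = 18
ES_E = 11; EF_E = 11+5 = 16
ES_F = max(EF_B=3, EF_D=18) = 18; EF_F = 18+9 = 27
ES_G = max(EF_C=12, EF_D=18) = 18; EF_G = 18+6 = 24
ES_H = max(EF_A=11, EF_D=18) = 18; EF_H = 18+3 = 21
ES_I = max(EF_B=3, EF_E=16, EF_F=27, EF_G=24, EF_H=21) = 27; EF_I = 27+3 = 30
Expected project duration μ = 30 hours. Critical path: C → D → F → I.

30 hours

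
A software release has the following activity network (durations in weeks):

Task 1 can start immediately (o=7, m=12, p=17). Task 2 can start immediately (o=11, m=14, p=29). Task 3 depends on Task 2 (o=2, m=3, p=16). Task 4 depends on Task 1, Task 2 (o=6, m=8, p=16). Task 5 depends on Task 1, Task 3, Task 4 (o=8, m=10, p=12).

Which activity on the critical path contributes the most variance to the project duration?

te_Task 1 = (7 + 4·12 + 17)/6 = 72/6 = 12; σ²_Task 1 = ((17−7)/6)² = 2.778
te_Task 2 = (11 + 4·14 + 29)/6 = 96/6 = 16; σ²_Task 2 = ((29−11)/6)² = 9.000
te_Task 3 = (2 + 4·3 + 16)/6 = 30/6 = 5; σ²_Task 3 = ((16−2)/6)² = 5.444
te_Task 4 = (6 + 4·8 + 16)/6 = 54/6 = 9; σ²_Task 4 = ((16−6)/6)² = 2.778
te_Task 5 = (8 + 4·10 + 12)/6 = 60/6 = 10; σ²_Task 5 = ((12−8)/6)² = 0.444

Forward pass:
ES_Task 1 = 0; EF_Task 1 = 12
ES_Task 2 = 0; EF_Task 2 = 16
ES_Task 3 = 16; EF_Task 3 = 16+5 = 21
ES_Task 4 = max(EF_Task 1=12, EF_Task 2=16) = 16; EF_Task 4 = 16+9 = 25
ES_Task 5 = max(EF_Task 1=12, EF_Task 3=21, EF_Task 4=25) = 25; EF_Task 5 = 25+10 = 35
Expected project duration μ = 35 weeks. Critical path: Task 2 → Task 4 → Task 5.

Variances on critical path: σ²_Task 2=9.000, σ²_Task 4=2.778, σ²_Task 5=0.444.
Largest is σ²_Task 2 = 9.000.

Task 2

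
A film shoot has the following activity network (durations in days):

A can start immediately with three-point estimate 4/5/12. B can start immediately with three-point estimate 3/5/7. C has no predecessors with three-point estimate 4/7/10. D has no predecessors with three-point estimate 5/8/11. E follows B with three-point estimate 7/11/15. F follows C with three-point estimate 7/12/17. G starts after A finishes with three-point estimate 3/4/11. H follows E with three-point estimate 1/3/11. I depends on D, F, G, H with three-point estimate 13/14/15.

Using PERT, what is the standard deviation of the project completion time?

2.26 days

te_A = (4 + 4·5 + 12)/6 = 36/6 = 6; σ²_A = ((12−4)/6)² = 1.778
te_B = (3 + 4·5 + 7)/6 = 30/6 = 5; σ²_B = ((7−3)/6)² = 0.444
te_C = (4 + 4·7 + 10)/6 = 42/6 = 7; σ²_C = ((10−4)/6)² = 1.000
te_D = (5 + 4·8 + 11)/6 = 48/6 = 8; σ²_D = ((11−5)/6)² = 1.000
te_E = (7 + 4·11 + 15)/6 = 66/6 = 11; σ²_E = ((15−7)/6)² = 1.778
te_F = (7 + 4·12 + 17)/6 = 72/6 = 12; σ²_F = ((17−7)/6)² = 2.778
te_G = (3 + 4·4 + 11)/6 = 30/6 = 5; σ²_G = ((11−3)/6)² = 1.778
te_H = (1 + 4·3 + 11)/6 = 24/6 = 4; σ²_H = ((11−1)/6)² = 2.778
te_I = (13 + 4·14 + 15)/6 = 84/6 = 14; σ²_I = ((15−13)/6)² = 0.111

Forward pass:
ES_A = 0; EF_A = 6
ES_B = 0; EF_B = 5
ES_C = 0; EF_C = 7
ES_D = 0; EF_D = 8
ES_E = 5; EF_E = 5+11 = 16
ES_F = 7; EF_F = 7+12 = 19
ES_G = 6; EF_G = 6+5 = 11
ES_H = 16; EF_H = 16+4 = 20
ES_I = max(EF_D=8, EF_F=19, EF_G=11, EF_H=20) = 20; EF_I = 20+14 = 34
Expected project duration μ = 34 days. Critical path: B → E → H → I.

Variance along critical path = 0.444 + 1.778 + 2.778 + 0.111 = 5.111
σ = √5.111 = 2.261 days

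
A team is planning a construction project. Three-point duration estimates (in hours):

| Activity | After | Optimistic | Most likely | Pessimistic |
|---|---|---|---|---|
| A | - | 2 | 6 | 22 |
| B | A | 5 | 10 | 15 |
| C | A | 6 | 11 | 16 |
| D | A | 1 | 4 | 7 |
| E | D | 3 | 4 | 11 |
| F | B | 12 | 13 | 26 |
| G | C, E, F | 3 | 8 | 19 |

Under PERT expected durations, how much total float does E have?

16 hours

te_A = (2 + 4·6 + 22)/6 = 48/6 = 8
te_B = (5 + 4·10 + 15)/6 = 60/6 = 10
te_C = (6 + 4·11 + 16)/6 = 66/6 = 11
te_D = (1 + 4·4 + 7)/6 = 24/6 = 4
te_E = (3 + 4·4 + 11)/6 = 30/6 = 5
te_F = (12 + 4·13 + 26)/6 = 90/6 = 15
te_G = (3 + 4·8 + 19)/6 = 54/6 = 9

Forward pass:
ES_A = 0; EF_A = 8
ES_B = 8; EF_B = 8+10 = 18
ES_C = 8; EF_C = 8+11 = 19
ES_D = 8; EF_D = 8+4 = 12
ES_E = 12; EF_E = 12+5 = 17
ES_F = 18; EF_F = 18+15 = 33
ES_G = max(EF_C=19, EF_E=17, EF_F=33) = 33; EF_G = 33+9 = 42
Expected project duration μ = 42 hours. Critical path: A → B → F → G.

Backward pass:
LF_G = 42; LS_G = 42−9 = 33
LF_F = LS_G = 33; LS_F = 33−15 = 18
LF_E = LS_G = 33; LS_E = 33−5 = 28
LF_D = LS_E = 28; LS_D = 28−4 = 24
LF_C = LS_G = 33; LS_C = 33−11 = 22
LF_B = LS_F = 18; LS_B = 18−10 = 8
LF_A = min(LS_B=8, LS_C=22, LS_D=24) = 8; LS_A = 8−8 = 0
Slack_E = LS_E − ES_E = 28 − 12 = 16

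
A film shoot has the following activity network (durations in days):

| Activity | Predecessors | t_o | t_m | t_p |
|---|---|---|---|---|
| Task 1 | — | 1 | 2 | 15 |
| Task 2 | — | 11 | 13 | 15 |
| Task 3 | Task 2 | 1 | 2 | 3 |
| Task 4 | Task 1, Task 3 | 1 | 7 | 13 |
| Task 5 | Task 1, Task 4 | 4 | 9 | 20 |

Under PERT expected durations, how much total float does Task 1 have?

te_Task 1 = (1 + 4·2 + 15)/6 = 24/6 = 4
te_Task 2 = (11 + 4·13 + 15)/6 = 78/6 = 13
te_Task 3 = (1 + 4·2 + 3)/6 = 12/6 = 2
te_Task 4 = (1 + 4·7 + 13)/6 = 42/6 = 7
te_Task 5 = (4 + 4·9 + 20)/6 = 60/6 = 10

Forward pass:
ES_Task 1 = 0; EF_Task 1 = 4
ES_Task 2 = 0; EF_Task 2 = 13
ES_Task 3 = 13; EF_Task 3 = 13+2 = 15
ES_Task 4 = max(EF_Task 1=4, EF_Task 3=15) = 15; EF_Task 4 = 15+7 = 22
ES_Task 5 = max(EF_Task 1=4, EF_Task 4=22) = 22; EF_Task 5 = 22+10 = 32
Expected project duration μ = 32 days. Critical path: Task 2 → Task 3 → Task 4 → Task 5.

Backward pass:
LF_Task 5 = 32; LS_Task 5 = 32−10 = 22
LF_Task 4 = LS_Task 5 = 22; LS_Task 4 = 22−7 = 15
LF_Task 3 = LS_Task 4 = 15; LS_Task 3 = 15−2 = 13
LF_Task 2 = LS_Task 3 = 13; LS_Task 2 = 13−13 = 0
LF_Task 1 = min(LS_Task 4=15, LS_Task 5=22) = 15; LS_Task 1 = 15−4 = 11
Slack_Task 1 = LS_Task 1 − ES_Task 1 = 11 − 0 = 11

11 days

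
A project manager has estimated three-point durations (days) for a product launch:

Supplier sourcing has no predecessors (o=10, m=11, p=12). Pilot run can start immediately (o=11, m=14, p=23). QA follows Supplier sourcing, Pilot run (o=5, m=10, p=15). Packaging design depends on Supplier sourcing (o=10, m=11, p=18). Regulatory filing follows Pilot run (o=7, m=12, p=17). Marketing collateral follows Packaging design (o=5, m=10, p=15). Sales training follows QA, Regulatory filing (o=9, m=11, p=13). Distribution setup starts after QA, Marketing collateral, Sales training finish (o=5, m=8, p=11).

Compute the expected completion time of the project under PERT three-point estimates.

46 days

te_Supplier sourcing = (10 + 4·11 + 12)/6 = 66/6 = 11
te_Pilot run = (11 + 4·14 + 23)/6 = 90/6 = 15
te_QA = (5 + 4·10 + 15)/6 = 60/6 = 10
te_Packaging design = (10 + 4·11 + 18)/6 = 72/6 = 12
te_Regulatory filing = (7 + 4·12 + 17)/6 = 72/6 = 12
te_Marketing collateral = (5 + 4·10 + 15)/6 = 60/6 = 10
te_Sales training = (9 + 4·11 + 13)/6 = 66/6 = 11
te_Distribution setup = (5 + 4·8 + 11)/6 = 48/6 = 8

Forward pass:
ES_Supplier sourcing = 0; EF_Supplier sourcing = 11
ES_Pilot run = 0; EF_Pilot run = 15
ES_QA = max(EF_Supplier sourcing=11, EF_Pilot run=15) = 15; EF_QA = 15+10 = 25
ES_Packaging design = 11; EF_Packaging design = 11+12 = 23
ES_Regulatory filing = 15; EF_Regulatory filing = 15+12 = 27
ES_Marketing collateral = 23; EF_Marketing collateral = 23+10 = 33
ES_Sales training = max(EF_QA=25, EF_Regulatory filing=27) = 27; EF_Sales training = 27+11 = 38
ES_Distribution setup = max(EF_QA=25, EF_Marketing collateral=33, EF_Sales training=38) = 38; EF_Distribution setup = 38+8 = 46
Expected project duration μ = 46 days. Critical path: Pilot run → Regulatory filing → Sales training → Distribution setup.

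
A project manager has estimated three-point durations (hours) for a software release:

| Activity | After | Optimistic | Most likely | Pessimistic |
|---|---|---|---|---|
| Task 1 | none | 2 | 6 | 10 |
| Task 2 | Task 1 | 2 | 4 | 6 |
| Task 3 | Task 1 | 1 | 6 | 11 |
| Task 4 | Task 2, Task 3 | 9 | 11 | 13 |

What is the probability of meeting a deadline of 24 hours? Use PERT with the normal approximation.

te_Task 1 = (2 + 4·6 + 10)/6 = 36/6 = 6; σ²_Task 1 = ((10−2)/6)² = 1.778
te_Task 2 = (2 + 4·4 + 6)/6 = 24/6 = 4; σ²_Task 2 = ((6−2)/6)² = 0.444
te_Task 3 = (1 + 4·6 + 11)/6 = 36/6 = 6; σ²_Task 3 = ((11−1)/6)² = 2.778
te_Task 4 = (9 + 4·11 + 13)/6 = 66/6 = 11; σ²_Task 4 = ((13−9)/6)² = 0.444

Forward pass:
ES_Task 1 = 0; EF_Task 1 = 6
ES_Task 2 = 6; EF_Task 2 = 6+4 = 10
ES_Task 3 = 6; EF_Task 3 = 6+6 = 12
ES_Task 4 = max(EF_Task 2=10, EF_Task 3=12) = 12; EF_Task 4 = 12+11 = 23
Expected project duration μ = 23 hours. Critical path: Task 1 → Task 3 → Task 4.

Variance along critical path = 1.778 + 2.778 + 0.444 = 5.000; σ = √5.000 = 2.236 hours.
Z = (24 − 23) / 2.236 = 0.447
P(T ≤ 24) = Φ(0.447) ≈ 0.673

0.673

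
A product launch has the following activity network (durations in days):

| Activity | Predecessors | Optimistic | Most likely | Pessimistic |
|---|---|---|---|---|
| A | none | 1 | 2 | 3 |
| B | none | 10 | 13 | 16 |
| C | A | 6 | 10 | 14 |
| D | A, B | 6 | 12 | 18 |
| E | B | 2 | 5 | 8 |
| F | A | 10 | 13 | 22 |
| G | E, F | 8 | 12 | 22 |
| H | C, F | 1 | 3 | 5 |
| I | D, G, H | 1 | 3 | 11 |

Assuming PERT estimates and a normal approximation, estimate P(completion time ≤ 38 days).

te_A = (1 + 4·2 + 3)/6 = 12/6 = 2; σ²_A = ((3−1)/6)² = 0.111
te_B = (10 + 4·13 + 16)/6 = 78/6 = 13; σ²_B = ((16−10)/6)² = 1.000
te_C = (6 + 4·10 + 14)/6 = 60/6 = 10; σ²_C = ((14−6)/6)² = 1.778
te_D = (6 + 4·12 + 18)/6 = 72/6 = 12; σ²_D = ((18−6)/6)² = 4.000
te_E = (2 + 4·5 + 8)/6 = 30/6 = 5; σ²_E = ((8−2)/6)² = 1.000
te_F = (10 + 4·13 + 22)/6 = 84/6 = 14; σ²_F = ((22−10)/6)² = 4.000
te_G = (8 + 4·12 + 22)/6 = 78/6 = 13; σ²_G = ((22−8)/6)² = 5.444
te_H = (1 + 4·3 + 5)/6 = 18/6 = 3; σ²_H = ((5−1)/6)² = 0.444
te_I = (1 + 4·3 + 11)/6 = 24/6 = 4; σ²_I = ((11−1)/6)² = 2.778

Forward pass:
ES_A = 0; EF_A = 2
ES_B = 0; EF_B = 13
ES_C = 2; EF_C = 2+10 = 12
ES_D = max(EF_A=2, EF_B=13) = 13; EF_D = 13+12 = 25
ES_E = 13; EF_E = 13+5 = 18
ES_F = 2; EF_F = 2+14 = 16
ES_G = max(EF_E=18, EF_F=16) = 18; EF_G = 18+13 = 31
ES_H = max(EF_C=12, EF_F=16) = 16; EF_H = 16+3 = 19
ES_I = max(EF_D=25, EF_G=31, EF_H=19) = 31; EF_I = 31+4 = 35
Expected project duration μ = 35 days. Critical path: B → E → G → I.

Variance along critical path = 1.000 + 1.000 + 5.444 + 2.778 = 10.222; σ = √10.222 = 3.197 days.
Z = (38 − 35) / 3.197 = 0.938
P(T ≤ 38) = Φ(0.938) ≈ 0.826

0.826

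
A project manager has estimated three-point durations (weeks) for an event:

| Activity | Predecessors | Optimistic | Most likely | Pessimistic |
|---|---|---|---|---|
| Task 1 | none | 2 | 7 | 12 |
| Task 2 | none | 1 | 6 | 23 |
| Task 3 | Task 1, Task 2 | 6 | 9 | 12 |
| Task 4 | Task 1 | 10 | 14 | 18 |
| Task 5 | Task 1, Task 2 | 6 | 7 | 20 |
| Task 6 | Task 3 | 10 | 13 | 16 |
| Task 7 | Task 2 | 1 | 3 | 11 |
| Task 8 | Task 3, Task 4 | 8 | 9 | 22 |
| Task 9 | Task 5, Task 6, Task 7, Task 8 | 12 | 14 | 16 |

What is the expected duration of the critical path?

te_Task 1 = (2 + 4·7 + 12)/6 = 42/6 = 7
te_Task 2 = (1 + 4·6 + 23)/6 = 48/6 = 8
te_Task 3 = (6 + 4·9 + 12)/6 = 54/6 = 9
te_Task 4 = (10 + 4·14 + 18)/6 = 84/6 = 14
te_Task 5 = (6 + 4·7 + 20)/6 = 54/6 = 9
te_Task 6 = (10 + 4·13 + 16)/6 = 78/6 = 13
te_Task 7 = (1 + 4·3 + 11)/6 = 24/6 = 4
te_Task 8 = (8 + 4·9 + 22)/6 = 66/6 = 11
te_Task 9 = (12 + 4·14 + 16)/6 = 84/6 = 14

Forward pass:
ES_Task 1 = 0; EF_Task 1 = 7
ES_Task 2 = 0; EF_Task 2 = 8
ES_Task 3 = max(EF_Task 1=7, EF_Task 2=8) = 8; EF_Task 3 = 8+9 = 17
ES_Task 4 = 7; EF_Task 4 = 7+14 = 21
ES_Task 5 = max(EF_Task 1=7, EF_Task 2=8) = 8; EF_Task 5 = 8+9 = 17
ES_Task 6 = 17; EF_Task 6 = 17+13 = 30
ES_Task 7 = 8; EF_Task 7 = 8+4 = 12
ES_Task 8 = max(EF_Task 3=17, EF_Task 4=21) = 21; EF_Task 8 = 21+11 = 32
ES_Task 9 = max(EF_Task 5=17, EF_Task 6=30, EF_Task 7=12, EF_Task 8=32) = 32; EF_Task 9 = 32+14 = 46
Expected project duration μ = 46 weeks. Critical path: Task 1 → Task 4 → Task 8 → Task 9.

46 weeks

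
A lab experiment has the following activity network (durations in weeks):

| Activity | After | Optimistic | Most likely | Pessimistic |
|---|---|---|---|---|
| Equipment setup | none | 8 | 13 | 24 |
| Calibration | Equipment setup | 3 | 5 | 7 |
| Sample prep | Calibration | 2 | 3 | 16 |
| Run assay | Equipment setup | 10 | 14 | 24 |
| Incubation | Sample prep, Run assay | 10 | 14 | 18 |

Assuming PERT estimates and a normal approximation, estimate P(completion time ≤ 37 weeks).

0.057

te_Equipment setup = (8 + 4·13 + 24)/6 = 84/6 = 14; σ²_Equipment setup = ((24−8)/6)² = 7.111
te_Calibration = (3 + 4·5 + 7)/6 = 30/6 = 5; σ²_Calibration = ((7−3)/6)² = 0.444
te_Sample prep = (2 + 4·3 + 16)/6 = 30/6 = 5; σ²_Sample prep = ((16−2)/6)² = 5.444
te_Run assay = (10 + 4·14 + 24)/6 = 90/6 = 15; σ²_Run assay = ((24−10)/6)² = 5.444
te_Incubation = (10 + 4·14 + 18)/6 = 84/6 = 14; σ²_Incubation = ((18−10)/6)² = 1.778

Forward pass:
ES_Equipment setup = 0; EF_Equipment setup = 14
ES_Calibration = 14; EF_Calibration = 14+5 = 19
ES_Sample prep = 19; EF_Sample prep = 19+5 = 24
ES_Run assay = 14; EF_Run assay = 14+15 = 29
ES_Incubation = max(EF_Sample prep=24, EF_Run assay=29) = 29; EF_Incubation = 29+14 = 43
Expected project duration μ = 43 weeks. Critical path: Equipment setup → Run assay → Incubation.

Variance along critical path = 7.111 + 5.444 + 1.778 = 14.333; σ = √14.333 = 3.786 weeks.
Z = (37 − 43) / 3.786 = -1.585
P(T ≤ 37) = Φ(-1.585) ≈ 0.057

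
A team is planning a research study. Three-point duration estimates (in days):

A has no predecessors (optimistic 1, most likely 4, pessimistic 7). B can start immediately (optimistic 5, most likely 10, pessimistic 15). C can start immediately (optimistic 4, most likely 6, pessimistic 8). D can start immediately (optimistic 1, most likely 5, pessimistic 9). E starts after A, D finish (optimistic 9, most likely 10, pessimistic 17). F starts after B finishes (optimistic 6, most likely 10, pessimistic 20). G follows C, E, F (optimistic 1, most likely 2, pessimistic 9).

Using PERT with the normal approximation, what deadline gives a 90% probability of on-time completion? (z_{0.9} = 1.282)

te_A = (1 + 4·4 + 7)/6 = 24/6 = 4; σ²_A = ((7−1)/6)² = 1.000
te_B = (5 + 4·10 + 15)/6 = 60/6 = 10; σ²_B = ((15−5)/6)² = 2.778
te_C = (4 + 4·6 + 8)/6 = 36/6 = 6; σ²_C = ((8−4)/6)² = 0.444
te_D = (1 + 4·5 + 9)/6 = 30/6 = 5; σ²_D = ((9−1)/6)² = 1.778
te_E = (9 + 4·10 + 17)/6 = 66/6 = 11; σ²_E = ((17−9)/6)² = 1.778
te_F = (6 + 4·10 + 20)/6 = 66/6 = 11; σ²_F = ((20−6)/6)² = 5.444
te_G = (1 + 4·2 + 9)/6 = 18/6 = 3; σ²_G = ((9−1)/6)² = 1.778

Forward pass:
ES_A = 0; EF_A = 4
ES_B = 0; EF_B = 10
ES_C = 0; EF_C = 6
ES_D = 0; EF_D = 5
ES_E = max(EF_A=4, EF_D=5) = 5; EF_E = 5+11 = 16
ES_F = 10; EF_F = 10+11 = 21
ES_G = max(EF_C=6, EF_E=16, EF_F=21) = 21; EF_G = 21+3 = 24
Expected project duration μ = 24 days. Critical path: B → F → G.

Variance along critical path = 2.778 + 5.444 + 1.778 = 10.000; σ = 3.162 days.
D = μ + z·σ = 24 + 1.282·3.162 = 28.1 days

28.1 days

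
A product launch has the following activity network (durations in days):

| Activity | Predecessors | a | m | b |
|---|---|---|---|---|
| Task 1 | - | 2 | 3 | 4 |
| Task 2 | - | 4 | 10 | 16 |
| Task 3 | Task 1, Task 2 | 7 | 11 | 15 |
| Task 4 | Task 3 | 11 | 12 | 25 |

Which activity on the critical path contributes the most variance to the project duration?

Task 4

te_Task 1 = (2 + 4·3 + 4)/6 = 18/6 = 3; σ²_Task 1 = ((4−2)/6)² = 0.111
te_Task 2 = (4 + 4·10 + 16)/6 = 60/6 = 10; σ²_Task 2 = ((16−4)/6)² = 4.000
te_Task 3 = (7 + 4·11 + 15)/6 = 66/6 = 11; σ²_Task 3 = ((15−7)/6)² = 1.778
te_Task 4 = (11 + 4·12 + 25)/6 = 84/6 = 14; σ²_Task 4 = ((25−11)/6)² = 5.444

Forward pass:
ES_Task 1 = 0; EF_Task 1 = 3
ES_Task 2 = 0; EF_Task 2 = 10
ES_Task 3 = max(EF_Task 1=3, EF_Task 2=10) = 10; EF_Task 3 = 10+11 = 21
ES_Task 4 = 21; EF_Task 4 = 21+14 = 35
Expected project duration μ = 35 days. Critical path: Task 2 → Task 3 → Task 4.

Variances on critical path: σ²_Task 2=4.000, σ²_Task 3=1.778, σ²_Task 4=5.444.
Largest is σ²_Task 4 = 5.444.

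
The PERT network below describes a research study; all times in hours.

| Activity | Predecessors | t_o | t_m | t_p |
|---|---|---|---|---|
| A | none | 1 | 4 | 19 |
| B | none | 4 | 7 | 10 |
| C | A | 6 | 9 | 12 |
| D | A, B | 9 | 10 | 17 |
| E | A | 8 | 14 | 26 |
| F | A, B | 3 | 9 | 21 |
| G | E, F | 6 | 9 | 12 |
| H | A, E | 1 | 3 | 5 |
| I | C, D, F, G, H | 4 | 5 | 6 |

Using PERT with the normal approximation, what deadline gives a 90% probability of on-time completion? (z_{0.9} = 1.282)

te_A = (1 + 4·4 + 19)/6 = 36/6 = 6; σ²_A = ((19−1)/6)² = 9.000
te_B = (4 + 4·7 + 10)/6 = 42/6 = 7; σ²_B = ((10−4)/6)² = 1.000
te_C = (6 + 4·9 + 12)/6 = 54/6 = 9; σ²_C = ((12−6)/6)² = 1.000
te_D = (9 + 4·10 + 17)/6 = 66/6 = 11; σ²_D = ((17−9)/6)² = 1.778
te_E = (8 + 4·14 + 26)/6 = 90/6 = 15; σ²_E = ((26−8)/6)² = 9.000
te_F = (3 + 4·9 + 21)/6 = 60/6 = 10; σ²_F = ((21−3)/6)² = 9.000
te_G = (6 + 4·9 + 12)/6 = 54/6 = 9; σ²_G = ((12−6)/6)² = 1.000
te_H = (1 + 4·3 + 5)/6 = 18/6 = 3; σ²_H = ((5−1)/6)² = 0.444
te_I = (4 + 4·5 + 6)/6 = 30/6 = 5; σ²_I = ((6−4)/6)² = 0.111

Forward pass:
ES_A = 0; EF_A = 6
ES_B = 0; EF_B = 7
ES_C = 6; EF_C = 6+9 = 15
ES_D = max(EF_A=6, EF_B=7) = 7; EF_D = 7+11 = 18
ES_E = 6; EF_E = 6+15 = 21
ES_F = max(EF_A=6, EF_B=7) = 7; EF_F = 7+10 = 17
ES_G = max(EF_E=21, EF_F=17) = 21; EF_G = 21+9 = 30
ES_H = max(EF_A=6, EF_E=21) = 21; EF_H = 21+3 = 24
ES_I = max(EF_C=15, EF_D=18, EF_F=17, EF_G=30, EF_H=24) = 30; EF_I = 30+5 = 35
Expected project duration μ = 35 hours. Critical path: A → E → G → I.

Variance along critical path = 9.000 + 9.000 + 1.000 + 0.111 = 19.111; σ = 4.372 hours.
D = μ + z·σ = 35 + 1.282·4.372 = 40.6 hours

40.6 hours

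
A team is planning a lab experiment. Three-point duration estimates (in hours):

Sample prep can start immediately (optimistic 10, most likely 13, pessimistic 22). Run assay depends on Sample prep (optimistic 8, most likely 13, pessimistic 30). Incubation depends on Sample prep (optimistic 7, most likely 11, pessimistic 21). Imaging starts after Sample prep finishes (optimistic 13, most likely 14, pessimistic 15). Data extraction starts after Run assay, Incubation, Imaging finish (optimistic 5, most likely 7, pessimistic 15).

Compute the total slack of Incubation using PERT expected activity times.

te_Sample prep = (10 + 4·13 + 22)/6 = 84/6 = 14
te_Run assay = (8 + 4·13 + 30)/6 = 90/6 = 15
te_Incubation = (7 + 4·11 + 21)/6 = 72/6 = 12
te_Imaging = (13 + 4·14 + 15)/6 = 84/6 = 14
te_Data extraction = (5 + 4·7 + 15)/6 = 48/6 = 8

Forward pass:
ES_Sample prep = 0; EF_Sample prep = 14
ES_Run assay = 14; EF_Run assay = 14+15 = 29
ES_Incubation = 14; EF_Incubation = 14+12 = 26
ES_Imaging = 14; EF_Imaging = 14+14 = 28
ES_Data extraction = max(EF_Run assay=29, EF_Incubation=26, EF_Imaging=28) = 29; EF_Data extraction = 29+8 = 37
Expected project duration μ = 37 hours. Critical path: Sample prep → Run assay → Data extraction.

Backward pass:
LF_Data extraction = 37; LS_Data extraction = 37−8 = 29
LF_Imaging = LS_Data extraction = 29; LS_Imaging = 29−14 = 15
LF_Incubation = LS_Data extraction = 29; LS_Incubation = 29−12 = 17
LF_Run assay = LS_Data extraction = 29; LS_Run assay = 29−15 = 14
LF_Sample prep = min(LS_Run assay=14, LS_Incubation=17, LS_Imaging=15) = 14; LS_Sample prep = 14−14 = 0
Slack_Incubation = LS_Incubation − ES_Incubation = 17 − 14 = 3

3 hours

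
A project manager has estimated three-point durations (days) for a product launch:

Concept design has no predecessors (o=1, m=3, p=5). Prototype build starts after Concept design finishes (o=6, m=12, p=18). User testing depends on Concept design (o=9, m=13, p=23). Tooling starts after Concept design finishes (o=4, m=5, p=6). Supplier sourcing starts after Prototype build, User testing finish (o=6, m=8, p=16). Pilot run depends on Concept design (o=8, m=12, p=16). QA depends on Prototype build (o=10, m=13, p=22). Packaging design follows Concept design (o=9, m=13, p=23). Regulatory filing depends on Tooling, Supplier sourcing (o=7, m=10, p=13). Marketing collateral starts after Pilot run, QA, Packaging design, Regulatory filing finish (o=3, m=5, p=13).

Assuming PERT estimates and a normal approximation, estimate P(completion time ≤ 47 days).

te_Concept design = (1 + 4·3 + 5)/6 = 18/6 = 3; σ²_Concept design = ((5−1)/6)² = 0.444
te_Prototype build = (6 + 4·12 + 18)/6 = 72/6 = 12; σ²_Prototype build = ((18−6)/6)² = 4.000
te_User testing = (9 + 4·13 + 23)/6 = 84/6 = 14; σ²_User testing = ((23−9)/6)² = 5.444
te_Tooling = (4 + 4·5 + 6)/6 = 30/6 = 5; σ²_Tooling = ((6−4)/6)² = 0.111
te_Supplier sourcing = (6 + 4·8 + 16)/6 = 54/6 = 9; σ²_Supplier sourcing = ((16−6)/6)² = 2.778
te_Pilot run = (8 + 4·12 + 16)/6 = 72/6 = 12; σ²_Pilot run = ((16−8)/6)² = 1.778
te_QA = (10 + 4·13 + 22)/6 = 84/6 = 14; σ²_QA = ((22−10)/6)² = 4.000
te_Packaging design = (9 + 4·13 + 23)/6 = 84/6 = 14; σ²_Packaging design = ((23−9)/6)² = 5.444
te_Regulatory filing = (7 + 4·10 + 13)/6 = 60/6 = 10; σ²_Regulatory filing = ((13−7)/6)² = 1.000
te_Marketing collateral = (3 + 4·5 + 13)/6 = 36/6 = 6; σ²_Marketing collateral = ((13−3)/6)² = 2.778

Forward pass:
ES_Concept design = 0; EF_Concept design = 3
ES_Prototype build = 3; EF_Prototype build = 3+12 = 15
ES_User testing = 3; EF_User testing = 3+14 = 17
ES_Tooling = 3; EF_Tooling = 3+5 = 8
ES_Supplier sourcing = max(EF_Prototype build=15, EF_User testing=17) = 17; EF_Supplier sourcing = 17+9 = 26
ES_Pilot run = 3; EF_Pilot run = 3+12 = 15
ES_QA = 15; EF_QA = 15+14 = 29
ES_Packaging design = 3; EF_Packaging design = 3+14 = 17
ES_Regulatory filing = max(EF_Tooling=8, EF_Supplier sourcing=26) = 26; EF_Regulatory filing = 26+10 = 36
ES_Marketing collateral = max(EF_Pilot run=15, EF_QA=29, EF_Packaging design=17, EF_Regulatory filing=36) = 36; EF_Marketing collateral = 36+6 = 42
Expected project duration μ = 42 days. Critical path: Concept design → User testing → Supplier sourcing → Regulatory filing → Marketing collateral.

Variance along critical path = 0.444 + 5.444 + 2.778 + 1.000 + 2.778 = 12.444; σ = √12.444 = 3.528 days.
Z = (47 − 42) / 3.528 = 1.417
P(T ≤ 47) = Φ(1.417) ≈ 0.922

0.922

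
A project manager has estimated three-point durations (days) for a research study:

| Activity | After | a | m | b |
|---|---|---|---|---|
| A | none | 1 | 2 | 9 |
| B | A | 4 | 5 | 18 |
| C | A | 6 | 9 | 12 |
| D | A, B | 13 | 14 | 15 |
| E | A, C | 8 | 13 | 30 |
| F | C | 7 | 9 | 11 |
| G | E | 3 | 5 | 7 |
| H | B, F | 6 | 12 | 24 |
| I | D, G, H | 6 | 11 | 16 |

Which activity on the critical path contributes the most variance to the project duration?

te_A = (1 + 4·2 + 9)/6 = 18/6 = 3; σ²_A = ((9−1)/6)² = 1.778
te_B = (4 + 4·5 + 18)/6 = 42/6 = 7; σ²_B = ((18−4)/6)² = 5.444
te_C = (6 + 4·9 + 12)/6 = 54/6 = 9; σ²_C = ((12−6)/6)² = 1.000
te_D = (13 + 4·14 + 15)/6 = 84/6 = 14; σ²_D = ((15−13)/6)² = 0.111
te_E = (8 + 4·13 + 30)/6 = 90/6 = 15; σ²_E = ((30−8)/6)² = 13.444
te_F = (7 + 4·9 + 11)/6 = 54/6 = 9; σ²_F = ((11−7)/6)² = 0.444
te_G = (3 + 4·5 + 7)/6 = 30/6 = 5; σ²_G = ((7−3)/6)² = 0.444
te_H = (6 + 4·12 + 24)/6 = 78/6 = 13; σ²_H = ((24−6)/6)² = 9.000
te_I = (6 + 4·11 + 16)/6 = 66/6 = 11; σ²_I = ((16−6)/6)² = 2.778

Forward pass:
ES_A = 0; EF_A = 3
ES_B = 3; EF_B = 3+7 = 10
ES_C = 3; EF_C = 3+9 = 12
ES_D = max(EF_A=3, EF_B=10) = 10; EF_D = 10+14 = 24
ES_E = max(EF_A=3, EF_C=12) = 12; EF_E = 12+15 = 27
ES_F = 12; EF_F = 12+9 = 21
ES_G = 27; EF_G = 27+5 = 32
ES_H = max(EF_B=10, EF_F=21) = 21; EF_H = 21+13 = 34
ES_I = max(EF_D=24, EF_G=32, EF_H=34) = 34; EF_I = 34+11 = 45
Expected project duration μ = 45 days. Critical path: A → C → F → H → I.

Variances on critical path: σ²_A=1.778, σ²_C=1.000, σ²_F=0.444, σ²_H=9.000, σ²_I=2.778.
Largest is σ²_H = 9.000.

H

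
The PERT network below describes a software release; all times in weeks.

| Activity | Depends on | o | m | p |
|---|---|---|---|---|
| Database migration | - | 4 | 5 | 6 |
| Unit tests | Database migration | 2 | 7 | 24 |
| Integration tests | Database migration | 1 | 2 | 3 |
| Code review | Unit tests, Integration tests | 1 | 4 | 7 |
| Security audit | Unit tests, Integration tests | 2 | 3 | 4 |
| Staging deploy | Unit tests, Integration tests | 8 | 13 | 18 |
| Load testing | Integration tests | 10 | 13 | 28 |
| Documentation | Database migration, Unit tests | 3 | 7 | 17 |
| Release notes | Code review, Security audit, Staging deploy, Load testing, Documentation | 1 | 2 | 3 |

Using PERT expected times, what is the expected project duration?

te_Database migration = (4 + 4·5 + 6)/6 = 30/6 = 5
te_Unit tests = (2 + 4·7 + 24)/6 = 54/6 = 9
te_Integration tests = (1 + 4·2 + 3)/6 = 12/6 = 2
te_Code review = (1 + 4·4 + 7)/6 = 24/6 = 4
te_Security audit = (2 + 4·3 + 4)/6 = 18/6 = 3
te_Staging deploy = (8 + 4·13 + 18)/6 = 78/6 = 13
te_Load testing = (10 + 4·13 + 28)/6 = 90/6 = 15
te_Documentation = (3 + 4·7 + 17)/6 = 48/6 = 8
te_Release notes = (1 + 4·2 + 3)/6 = 12/6 = 2

Forward pass:
ES_Database migration = 0; EF_Database migration = 5
ES_Unit tests = 5; EF_Unit tests = 5+9 = 14
ES_Integration tests = 5; EF_Integration tests = 5+2 = 7
ES_Code review = max(EF_Unit tests=14, EF_Integration tests=7) = 14; EF_Code review = 14+4 = 18
ES_Security audit = max(EF_Unit tests=14, EF_Integration tests=7) = 14; EF_Security audit = 14+3 = 17
ES_Staging deploy = max(EF_Unit tests=14, EF_Integration tests=7) = 14; EF_Staging deploy = 14+13 = 27
ES_Load testing = 7; EF_Load testing = 7+15 = 22
ES_Documentation = max(EF_Database migration=5, EF_Unit tests=14) = 14; EF_Documentation = 14+8 = 22
ES_Release notes = max(EF_Code review=18, EF_Security audit=17, EF_Staging deploy=27, EF_Load testing=22, EF_Documentation=22) = 27; EF_Release notes = 27+2 = 29
Expected project duration μ = 29 weeks. Critical path: Database migration → Unit tests → Staging deploy → Release notes.

29 weeks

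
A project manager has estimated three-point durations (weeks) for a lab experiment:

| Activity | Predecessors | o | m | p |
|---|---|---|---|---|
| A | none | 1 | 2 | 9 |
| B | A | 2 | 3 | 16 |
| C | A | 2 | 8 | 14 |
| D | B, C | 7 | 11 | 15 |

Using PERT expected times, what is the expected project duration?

22 weeks

te_A = (1 + 4·2 + 9)/6 = 18/6 = 3
te_B = (2 + 4·3 + 16)/6 = 30/6 = 5
te_C = (2 + 4·8 + 14)/6 = 48/6 = 8
te_D = (7 + 4·11 + 15)/6 = 66/6 = 11

Forward pass:
ES_A = 0; EF_A = 3
ES_B = 3; EF_B = 3+5 = 8
ES_C = 3; EF_C = 3+8 = 11
ES_D = max(EF_B=8, EF_C=11) = 11; EF_D = 11+11 = 22
Expected project duration μ = 22 weeks. Critical path: A → C → D.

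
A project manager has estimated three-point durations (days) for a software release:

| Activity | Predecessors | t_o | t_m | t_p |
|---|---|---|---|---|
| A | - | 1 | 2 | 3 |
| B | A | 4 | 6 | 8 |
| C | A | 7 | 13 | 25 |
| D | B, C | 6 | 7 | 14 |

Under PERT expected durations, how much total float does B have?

8 days

te_A = (1 + 4·2 + 3)/6 = 12/6 = 2
te_B = (4 + 4·6 + 8)/6 = 36/6 = 6
te_C = (7 + 4·13 + 25)/6 = 84/6 = 14
te_D = (6 + 4·7 + 14)/6 = 48/6 = 8

Forward pass:
ES_A = 0; EF_A = 2
ES_B = 2; EF_B = 2+6 = 8
ES_C = 2; EF_C = 2+14 = 16
ES_D = max(EF_B=8, EF_C=16) = 16; EF_D = 16+8 = 24
Expected project duration μ = 24 days. Critical path: A → C → D.

Backward pass:
LF_D = 24; LS_D = 24−8 = 16
LF_C = LS_D = 16; LS_C = 16−14 = 2
LF_B = LS_D = 16; LS_B = 16−6 = 10
LF_A = min(LS_B=10, LS_C=2) = 2; LS_A = 2−2 = 0
Slack_B = LS_B − ES_B = 10 − 2 = 8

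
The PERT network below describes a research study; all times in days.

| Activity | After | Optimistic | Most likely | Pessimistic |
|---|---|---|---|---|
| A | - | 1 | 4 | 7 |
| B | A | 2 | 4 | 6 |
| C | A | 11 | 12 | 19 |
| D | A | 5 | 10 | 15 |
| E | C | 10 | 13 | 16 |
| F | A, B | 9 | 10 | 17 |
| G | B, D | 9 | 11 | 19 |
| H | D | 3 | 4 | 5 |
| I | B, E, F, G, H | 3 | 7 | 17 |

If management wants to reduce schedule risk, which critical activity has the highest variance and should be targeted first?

I

te_A = (1 + 4·4 + 7)/6 = 24/6 = 4; σ²_A = ((7−1)/6)² = 1.000
te_B = (2 + 4·4 + 6)/6 = 24/6 = 4; σ²_B = ((6−2)/6)² = 0.444
te_C = (11 + 4·12 + 19)/6 = 78/6 = 13; σ²_C = ((19−11)/6)² = 1.778
te_D = (5 + 4·10 + 15)/6 = 60/6 = 10; σ²_D = ((15−5)/6)² = 2.778
te_E = (10 + 4·13 + 16)/6 = 78/6 = 13; σ²_E = ((16−10)/6)² = 1.000
te_F = (9 + 4·10 + 17)/6 = 66/6 = 11; σ²_F = ((17−9)/6)² = 1.778
te_G = (9 + 4·11 + 19)/6 = 72/6 = 12; σ²_G = ((19−9)/6)² = 2.778
te_H = (3 + 4·4 + 5)/6 = 24/6 = 4; σ²_H = ((5−3)/6)² = 0.111
te_I = (3 + 4·7 + 17)/6 = 48/6 = 8; σ²_I = ((17−3)/6)² = 5.444

Forward pass:
ES_A = 0; EF_A = 4
ES_B = 4; EF_B = 4+4 = 8
ES_C = 4; EF_C = 4+13 = 17
ES_D = 4; EF_D = 4+10 = 14
ES_E = 17; EF_E = 17+13 = 30
ES_F = max(EF_A=4, EF_B=8) = 8; EF_F = 8+11 = 19
ES_G = max(EF_B=8, EF_D=14) = 14; EF_G = 14+12 = 26
ES_H = 14; EF_H = 14+4 = 18
ES_I = max(EF_B=8, EF_E=30, EF_F=19, EF_G=26, EF_H=18) = 30; EF_I = 30+8 = 38
Expected project duration μ = 38 days. Critical path: A → C → E → I.

Variances on critical path: σ²_A=1.000, σ²_C=1.778, σ²_E=1.000, σ²_I=5.444.
Largest is σ²_I = 5.444.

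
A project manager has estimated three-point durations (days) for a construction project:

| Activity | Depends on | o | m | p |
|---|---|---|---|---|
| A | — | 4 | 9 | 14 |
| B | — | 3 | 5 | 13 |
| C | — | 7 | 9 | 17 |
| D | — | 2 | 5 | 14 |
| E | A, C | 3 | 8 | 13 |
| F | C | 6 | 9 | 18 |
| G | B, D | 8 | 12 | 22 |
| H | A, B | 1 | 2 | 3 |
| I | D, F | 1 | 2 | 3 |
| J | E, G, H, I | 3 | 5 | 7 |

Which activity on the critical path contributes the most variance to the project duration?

te_A = (4 + 4·9 + 14)/6 = 54/6 = 9; σ²_A = ((14−4)/6)² = 2.778
te_B = (3 + 4·5 + 13)/6 = 36/6 = 6; σ²_B = ((13−3)/6)² = 2.778
te_C = (7 + 4·9 + 17)/6 = 60/6 = 10; σ²_C = ((17−7)/6)² = 2.778
te_D = (2 + 4·5 + 14)/6 = 36/6 = 6; σ²_D = ((14−2)/6)² = 4.000
te_E = (3 + 4·8 + 13)/6 = 48/6 = 8; σ²_E = ((13−3)/6)² = 2.778
te_F = (6 + 4·9 + 18)/6 = 60/6 = 10; σ²_F = ((18−6)/6)² = 4.000
te_G = (8 + 4·12 + 22)/6 = 78/6 = 13; σ²_G = ((22−8)/6)² = 5.444
te_H = (1 + 4·2 + 3)/6 = 12/6 = 2; σ²_H = ((3−1)/6)² = 0.111
te_I = (1 + 4·2 + 3)/6 = 12/6 = 2; σ²_I = ((3−1)/6)² = 0.111
te_J = (3 + 4·5 + 7)/6 = 30/6 = 5; σ²_J = ((7−3)/6)² = 0.444

Forward pass:
ES_A = 0; EF_A = 9
ES_B = 0; EF_B = 6
ES_C = 0; EF_C = 10
ES_D = 0; EF_D = 6
ES_E = max(EF_A=9, EF_C=10) = 10; EF_E = 10+8 = 18
ES_F = 10; EF_F = 10+10 = 20
ES_G = max(EF_B=6, EF_D=6) = 6; EF_G = 6+13 = 19
ES_H = max(EF_A=9, EF_B=6) = 9; EF_H = 9+2 = 11
ES_I = max(EF_D=6, EF_F=20) = 20; EF_I = 20+2 = 22
ES_J = max(EF_E=18, EF_G=19, EF_H=11, EF_I=22) = 22; EF_J = 22+5 = 27
Expected project duration μ = 27 days. Critical path: C → F → I → J.

Variances on critical path: σ²_C=2.778, σ²_F=4.000, σ²_I=0.111, σ²_J=0.444.
Largest is σ²_F = 4.000.

F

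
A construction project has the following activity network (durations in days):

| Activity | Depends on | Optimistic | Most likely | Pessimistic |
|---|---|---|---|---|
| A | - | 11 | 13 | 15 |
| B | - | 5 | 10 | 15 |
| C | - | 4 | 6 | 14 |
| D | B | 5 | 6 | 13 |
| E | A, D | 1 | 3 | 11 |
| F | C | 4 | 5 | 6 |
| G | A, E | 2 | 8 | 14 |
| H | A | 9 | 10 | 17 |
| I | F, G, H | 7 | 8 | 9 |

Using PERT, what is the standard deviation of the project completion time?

te_A = (11 + 4·13 + 15)/6 = 78/6 = 13; σ²_A = ((15−11)/6)² = 0.444
te_B = (5 + 4·10 + 15)/6 = 60/6 = 10; σ²_B = ((15−5)/6)² = 2.778
te_C = (4 + 4·6 + 14)/6 = 42/6 = 7; σ²_C = ((14−4)/6)² = 2.778
te_D = (5 + 4·6 + 13)/6 = 42/6 = 7; σ²_D = ((13−5)/6)² = 1.778
te_E = (1 + 4·3 + 11)/6 = 24/6 = 4; σ²_E = ((11−1)/6)² = 2.778
te_F = (4 + 4·5 + 6)/6 = 30/6 = 5; σ²_F = ((6−4)/6)² = 0.111
te_G = (2 + 4·8 + 14)/6 = 48/6 = 8; σ²_G = ((14−2)/6)² = 4.000
te_H = (9 + 4·10 + 17)/6 = 66/6 = 11; σ²_H = ((17−9)/6)² = 1.778
te_I = (7 + 4·8 + 9)/6 = 48/6 = 8; σ²_I = ((9−7)/6)² = 0.111

Forward pass:
ES_A = 0; EF_A = 13
ES_B = 0; EF_B = 10
ES_C = 0; EF_C = 7
ES_D = 10; EF_D = 10+7 = 17
ES_E = max(EF_A=13, EF_D=17) = 17; EF_E = 17+4 = 21
ES_F = 7; EF_F = 7+5 = 12
ES_G = max(EF_A=13, EF_E=21) = 21; EF_G = 21+8 = 29
ES_H = 13; EF_H = 13+11 = 24
ES_I = max(EF_F=12, EF_G=29, EF_H=24) = 29; EF_I = 29+8 = 37
Expected project duration μ = 37 days. Critical path: B → D → E → G → I.

Variance along critical path = 2.778 + 1.778 + 2.778 + 4.000 + 0.111 = 11.444
σ = √11.444 = 3.383 days

3.38 days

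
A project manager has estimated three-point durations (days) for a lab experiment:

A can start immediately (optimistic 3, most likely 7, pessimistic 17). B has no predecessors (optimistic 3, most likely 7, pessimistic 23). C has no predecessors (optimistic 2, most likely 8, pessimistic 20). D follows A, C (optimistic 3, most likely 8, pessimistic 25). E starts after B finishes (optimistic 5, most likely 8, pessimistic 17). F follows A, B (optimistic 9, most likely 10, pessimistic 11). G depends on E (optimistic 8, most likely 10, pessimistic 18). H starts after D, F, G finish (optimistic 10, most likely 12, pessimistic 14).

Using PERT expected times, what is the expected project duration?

41 days

te_A = (3 + 4·7 + 17)/6 = 48/6 = 8
te_B = (3 + 4·7 + 23)/6 = 54/6 = 9
te_C = (2 + 4·8 + 20)/6 = 54/6 = 9
te_D = (3 + 4·8 + 25)/6 = 60/6 = 10
te_E = (5 + 4·8 + 17)/6 = 54/6 = 9
te_F = (9 + 4·10 + 11)/6 = 60/6 = 10
te_G = (8 + 4·10 + 18)/6 = 66/6 = 11
te_H = (10 + 4·12 + 14)/6 = 72/6 = 12

Forward pass:
ES_A = 0; EF_A = 8
ES_B = 0; EF_B = 9
ES_C = 0; EF_C = 9
ES_D = max(EF_A=8, EF_C=9) = 9; EF_D = 9+10 = 19
ES_E = 9; EF_E = 9+9 = 18
ES_F = max(EF_A=8, EF_B=9) = 9; EF_F = 9+10 = 19
ES_G = 18; EF_G = 18+11 = 29
ES_H = max(EF_D=19, EF_F=19, EF_G=29) = 29; EF_H = 29+12 = 41
Expected project duration μ = 41 days. Critical path: B → E → G → H.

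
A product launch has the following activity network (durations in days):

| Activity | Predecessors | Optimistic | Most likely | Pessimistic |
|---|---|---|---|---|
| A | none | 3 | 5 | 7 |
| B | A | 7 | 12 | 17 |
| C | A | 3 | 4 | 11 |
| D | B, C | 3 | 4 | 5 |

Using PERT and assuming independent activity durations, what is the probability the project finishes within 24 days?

te_A = (3 + 4·5 + 7)/6 = 30/6 = 5; σ²_A = ((7−3)/6)² = 0.444
te_B = (7 + 4·12 + 17)/6 = 72/6 = 12; σ²_B = ((17−7)/6)² = 2.778
te_C = (3 + 4·4 + 11)/6 = 30/6 = 5; σ²_C = ((11−3)/6)² = 1.778
te_D = (3 + 4·4 + 5)/6 = 24/6 = 4; σ²_D = ((5−3)/6)² = 0.111

Forward pass:
ES_A = 0; EF_A = 5
ES_B = 5; EF_B = 5+12 = 17
ES_C = 5; EF_C = 5+5 = 10
ES_D = max(EF_B=17, EF_C=10) = 17; EF_D = 17+4 = 21
Expected project duration μ = 21 days. Critical path: A → B → D.

Variance along critical path = 0.444 + 2.778 + 0.111 = 3.333; σ = √3.333 = 1.826 days.
Z = (24 − 21) / 1.826 = 1.643
P(T ≤ 24) = Φ(1.643) ≈ 0.950

0.950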